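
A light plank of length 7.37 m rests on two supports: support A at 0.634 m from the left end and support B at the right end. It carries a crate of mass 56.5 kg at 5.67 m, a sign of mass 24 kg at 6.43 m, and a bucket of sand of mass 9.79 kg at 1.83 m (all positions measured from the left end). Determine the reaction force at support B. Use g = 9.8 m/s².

Choose support A as the axis so its reaction then has zero moment arm.
Crate: 56.5 × 9.8 = 553.7 N down at 5.67 m → arm 5.036 m, τ = 553.7 × 5.036 = 2788 N·m clockwise.
Sign: 24 × 9.8 = 235.2 N down at 6.43 m → arm 5.796 m, τ = 235.2 × 5.796 = 1363 N·m clockwise.
Bucket of sand: 9.79 × 9.8 = 95.94 N down at 1.83 m → arm 1.196 m, τ = 95.94 × 1.196 = 114.7 N·m clockwise.
Net load moment about support A = 4266 N·m clockwise.
Reaction R at support B is upward at 7.37 m, arm 6.736 m → moment R × 6.736 counterclockwise.
Balancing moments: R × 6.736 = 4266, giving R = 633 N.

R_B ≈ 633 N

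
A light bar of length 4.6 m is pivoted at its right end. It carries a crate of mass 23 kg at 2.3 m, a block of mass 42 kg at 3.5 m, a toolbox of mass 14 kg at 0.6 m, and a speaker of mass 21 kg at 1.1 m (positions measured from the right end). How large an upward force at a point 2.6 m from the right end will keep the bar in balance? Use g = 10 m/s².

Take moments about the right end.
Crate: 23 × 10 = 230 N down at 2.3 m → arm 2.3 m, τ = 230 × 2.3 = 529 N·m counterclockwise.
Block: 42 × 10 = 420 N down at 3.5 m → arm 3.5 m, τ = 420 × 3.5 = 1470 N·m counterclockwise.
Toolbox: 14 × 10 = 140 N down at 0.6 m → arm 0.6 m, τ = 140 × 0.6 = 84 N·m counterclockwise.
Speaker: 21 × 10 = 210 N down at 1.1 m → arm 1.1 m, τ = 210 × 1.1 = 231 N·m counterclockwise.
Net moment of the loads = 2314 N·m counterclockwise.
The upward force F acts at a point 2.6 m from the right end, arm 2.6 m, giving F × 2.6 clockwise.
Setting net torque to zero: F × 2.6 = 2314 → F = 2314 / 2.6 = 890 N.

F ≈ 890 N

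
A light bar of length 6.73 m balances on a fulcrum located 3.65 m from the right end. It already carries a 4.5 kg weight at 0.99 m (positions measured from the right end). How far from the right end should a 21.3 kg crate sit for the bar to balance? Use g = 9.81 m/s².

x ≈ 4.21 m from the right end

Choose the fulcrum (at 3.65 m from the right end) as the axis so the support reaction has zero arm there.
Weight: 4.5 × 9.81 = 44.15 N down at 0.99 m → arm 2.66 m, τ = 44.15 × 2.66 = 117.4 N·m clockwise.
Net moment of existing loads = 117.4 N·m clockwise.
The crate weighs 21.3 × 9.81 = 209 N and must supply an equal counterclockwise moment, so its lever arm about the fulcrum is 117.4 / 209 = 0.562 m.
That puts it at 3.65 + 0.562 = 4.21 m from the right end.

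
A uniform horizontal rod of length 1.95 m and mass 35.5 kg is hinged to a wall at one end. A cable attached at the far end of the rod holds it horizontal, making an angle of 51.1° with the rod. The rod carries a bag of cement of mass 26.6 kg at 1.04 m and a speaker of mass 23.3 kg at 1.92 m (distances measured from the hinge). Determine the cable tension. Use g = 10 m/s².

About the hinge:
Beam weight: 35.5 × 10 = 355 N down at 0.975 m → arm 0.975 m, τ = 355 × 0.975 = 346.1 N·m clockwise.
Bag of cement: 26.6 × 10 = 266 N down at 1.04 m → arm 1.04 m, τ = 266 × 1.04 = 276.6 N·m clockwise.
Speaker: 23.3 × 10 = 233 N down at 1.92 m → arm 1.92 m, τ = 233 × 1.92 = 447.4 N·m clockwise.
Total clockwise load moment = 1070 N·m.
The cable tension T acts at 1.95 m; only its component perpendicular to the rod, T sinθ, produces torque. sin 51.1° = 0.7782.
For rotational equilibrium, T × 1.95 × 0.7782 = 1070, so T = 1070 / 1.517 = 705 N.

T ≈ 705 N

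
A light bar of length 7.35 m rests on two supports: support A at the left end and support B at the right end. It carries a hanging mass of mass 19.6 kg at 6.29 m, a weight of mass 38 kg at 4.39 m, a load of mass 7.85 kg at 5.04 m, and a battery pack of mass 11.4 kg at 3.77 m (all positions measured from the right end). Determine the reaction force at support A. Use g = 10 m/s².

About support B:
Hanging mass: 19.6 × 10 = 196 N down at 6.29 m → arm 6.29 m, τ = 196 × 6.29 = 1233 N·m counterclockwise.
Weight: 38 × 10 = 380 N down at 4.39 m → arm 4.39 m, τ = 380 × 4.39 = 1668 N·m counterclockwise.
Load: 7.85 × 10 = 78.5 N down at 5.04 m → arm 5.04 m, τ = 78.5 × 5.04 = 395.6 N·m counterclockwise.
Battery pack: 11.4 × 10 = 114 N down at 3.77 m → arm 3.77 m, τ = 114 × 3.77 = 429.8 N·m counterclockwise.
Net load moment about support B = 3726 N·m counterclockwise.
Reaction R at support A is upward at 7.35 m, arm 7.35 m → moment R × 7.35 clockwise.
Στ = 0 ⇒ R × 7.35 = 3726 ⇒ R = 507 N.

R_A ≈ 507 N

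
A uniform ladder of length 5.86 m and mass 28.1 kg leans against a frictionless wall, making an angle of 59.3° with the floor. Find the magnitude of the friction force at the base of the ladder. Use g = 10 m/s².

Choose the foot of the ladder as the axis so the floor normal and friction both act there and drop out.
Ladder weight 28.1×10 = 281 N acts at 2.93 m along the ladder; its horizontal arm is 2.93·cos59.3° = 1.496 m → τ = 420.4 N·m clockwise.
Wall normal N acts horizontally at the top; its moment arm is the height L sinθ = 5.86·sin59.3° = 5.039 m, counterclockwise.
Setting net torque to zero: N × 5.039 = 420.4 → N = 83.4 N.
ΣFx = 0: friction at the foot balances the wall's push, so f = N_wall = 83.4 N.

f ≈ 83.4 N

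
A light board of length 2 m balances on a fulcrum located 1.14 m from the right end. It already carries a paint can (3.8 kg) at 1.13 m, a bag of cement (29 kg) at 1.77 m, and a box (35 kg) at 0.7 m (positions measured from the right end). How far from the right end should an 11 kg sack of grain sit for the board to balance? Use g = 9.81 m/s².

x ≈ 0.883 m from the right end

Choose the fulcrum (at 1.14 m from the right end) as the axis so the support reaction has zero arm there.
Paint can: 3.8 × 9.81 = 37.28 N down at 1.13 m → arm 0.01 m, τ = 37.28 × 0.01 = 0.3728 N·m clockwise.
Bag of cement: 29 × 9.81 = 284.5 N down at 1.77 m → arm 0.63 m, τ = 284.5 × 0.63 = 179.2 N·m counterclockwise.
Box: 35 × 9.81 = 343.4 N down at 0.7 m → arm 0.44 m, τ = 343.4 × 0.44 = 151.1 N·m clockwise.
Net moment of existing loads = 27.73 N·m counterclockwise.
The sack of grain weighs 11 × 9.81 = 107.9 N and must supply an equal clockwise moment, so its lever arm about the fulcrum is 27.73 / 107.9 = 0.257 m.
That puts it at 1.14 − 0.257 = 0.883 m from the right end.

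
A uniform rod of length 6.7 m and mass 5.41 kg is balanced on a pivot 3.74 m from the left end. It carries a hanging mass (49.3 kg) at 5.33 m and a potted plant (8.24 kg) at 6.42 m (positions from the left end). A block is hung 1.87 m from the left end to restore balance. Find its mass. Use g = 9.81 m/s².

m ≈ 52.6 kg

Choose the pivot (at 3.74 m from the left end) as the axis so the support reaction has zero arm there.
Beam weight: 5.41 × 9.81 = 53.07 N down at 3.35 m → arm 0.39 m, τ = 53.07 × 0.39 = 20.7 N·m counterclockwise.
Hanging mass: 49.3 × 9.81 = 483.6 N down at 5.33 m → arm 1.59 m, τ = 483.6 × 1.59 = 768.9 N·m clockwise.
Potted plant: 8.24 × 9.81 = 80.83 N down at 6.42 m → arm 2.68 m, τ = 80.83 × 2.68 = 216.6 N·m clockwise.
Net moment of known loads = 964.8 N·m clockwise.
An unknown mass m at 1.87 m has arm 1.87 m; its moment is m·g·1.87 counterclockwise.
Στ = 0 ⇒ m × 9.81 × 1.87 = 964.8 ⇒ m = 964.8 / (9.81 × 1.87) = 52.6 kg.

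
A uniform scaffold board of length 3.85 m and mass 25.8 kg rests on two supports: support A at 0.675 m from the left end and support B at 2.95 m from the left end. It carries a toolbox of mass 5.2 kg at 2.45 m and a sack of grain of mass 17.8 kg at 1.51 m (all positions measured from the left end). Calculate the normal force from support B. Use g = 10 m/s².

Take moments about support A.
Beam weight: 25.8 × 10 = 258 N down at 1.925 m → arm 1.25 m, τ = 258 × 1.25 = 322.5 N·m clockwise.
Toolbox: 5.2 × 10 = 52 N down at 2.45 m → arm 1.775 m, τ = 52 × 1.775 = 92.3 N·m clockwise.
Sack of grain: 17.8 × 10 = 178 N down at 1.51 m → arm 0.835 m, τ = 178 × 0.835 = 148.6 N·m clockwise.
Net load moment about support A = 563.4 N·m clockwise.
Reaction R at support B is upward at 2.95 m, arm 2.275 m → moment R × 2.275 counterclockwise.
Στ = 0 ⇒ R × 2.275 = 563.4 ⇒ R = 248 N.

R_B ≈ 248 N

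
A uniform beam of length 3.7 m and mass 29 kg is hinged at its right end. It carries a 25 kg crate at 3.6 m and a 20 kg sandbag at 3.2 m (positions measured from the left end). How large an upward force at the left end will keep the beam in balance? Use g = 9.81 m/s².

Taking torques about the right end:
Beam weight: 29 × 9.81 = 284.5 N down at 1.85 m → arm 1.85 m, τ = 284.5 × 1.85 = 526.3 N·m counterclockwise.
Crate: 25 × 9.81 = 245.2 N down at 3.6 m → arm 0.1 m, τ = 245.2 × 0.1 = 24.52 N·m counterclockwise.
Sandbag: 20 × 9.81 = 196.2 N down at 3.2 m → arm 0.5 m, τ = 196.2 × 0.5 = 98.1 N·m counterclockwise.
Net moment of the loads = 648.9 N·m counterclockwise.
The upward force F acts at the left end, arm 3.7 m, giving F × 3.7 clockwise.
Στ = 0 ⇒ F × 3.7 = 648.9 ⇒ F = 648.9 / 3.7 = 175 N.

F ≈ 175 N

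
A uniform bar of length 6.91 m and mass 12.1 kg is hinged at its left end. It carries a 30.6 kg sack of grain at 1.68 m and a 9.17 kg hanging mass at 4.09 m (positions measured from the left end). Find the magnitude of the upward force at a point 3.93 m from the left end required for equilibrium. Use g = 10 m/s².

F ≈ 333 N

Taking torques about the left end:
Beam weight: 12.1 × 10 = 121 N down at 3.455 m → arm 3.455 m, τ = 121 × 3.455 = 418.1 N·m clockwise.
Sack of grain: 30.6 × 10 = 306 N down at 1.68 m → arm 1.68 m, τ = 306 × 1.68 = 514.1 N·m clockwise.
Hanging mass: 9.17 × 10 = 91.7 N down at 4.09 m → arm 4.09 m, τ = 91.7 × 4.09 = 375.1 N·m clockwise.
Net moment of the loads = 1307 N·m clockwise.
The upward force F acts at a point 3.93 m from the left end, arm 3.93 m, giving F × 3.93 counterclockwise.
For rotational equilibrium, F × 3.93 = 1307, so F = 1307 / 3.93 = 333 N.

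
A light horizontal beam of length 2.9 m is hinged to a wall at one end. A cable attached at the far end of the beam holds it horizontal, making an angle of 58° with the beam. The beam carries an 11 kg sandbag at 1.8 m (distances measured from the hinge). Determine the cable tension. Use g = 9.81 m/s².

Choose the hinge as the axis so the unknown hinge reaction has zero arm there.
Sandbag: 11 × 9.81 = 107.9 N down at 1.8 m → arm 1.8 m, τ = 107.9 × 1.8 = 194.2 N·m clockwise.
Total clockwise load moment = 194.2 N·m.
The cable tension T acts at 2.9 m; only its component perpendicular to the beam, T sinθ, produces torque. sin 58° = 0.848.
Setting net torque to zero: T × 2.9 × 0.848 = 194.2 → T = 194.2 / 2.459 = 79 N.

T ≈ 79 N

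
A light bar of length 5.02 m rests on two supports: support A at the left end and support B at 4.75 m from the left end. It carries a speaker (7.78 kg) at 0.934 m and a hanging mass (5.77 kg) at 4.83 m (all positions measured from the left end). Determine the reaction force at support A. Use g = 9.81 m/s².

R_A ≈ 60.4 N

Sum moments about support B (its reaction then has zero moment arm).
Speaker: 7.78 × 9.81 = 76.32 N down at 0.934 m → arm 3.816 m, τ = 76.32 × 3.816 = 291.2 N·m counterclockwise.
Hanging mass: 5.77 × 9.81 = 56.6 N down at 4.83 m → arm 0.08 m, τ = 56.6 × 0.08 = 4.528 N·m clockwise.
Net load moment about support B = 286.7 N·m counterclockwise.
Reaction R at support A is upward at 0 m, arm 4.75 m → moment R × 4.75 clockwise.
Στ = 0 ⇒ R × 4.75 = 286.7 ⇒ R = 60.4 N.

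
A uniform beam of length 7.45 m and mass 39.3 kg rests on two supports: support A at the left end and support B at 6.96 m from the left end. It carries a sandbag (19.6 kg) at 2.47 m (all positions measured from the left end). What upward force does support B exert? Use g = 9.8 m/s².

Sum moments about support A (its reaction then has zero moment arm).
Beam weight: 39.3 × 9.8 = 385.1 N down at 3.725 m → arm 3.725 m, τ = 385.1 × 3.725 = 1434 N·m clockwise.
Sandbag: 19.6 × 9.8 = 192.1 N down at 2.47 m → arm 2.47 m, τ = 192.1 × 2.47 = 474.5 N·m clockwise.
Net load moment about support A = 1908 N·m clockwise.
Reaction R at support B is upward at 6.96 m, arm 6.96 m → moment R × 6.96 counterclockwise.
For rotational equilibrium, R × 6.96 = 1908, so R = 274 N.

R_B ≈ 274 N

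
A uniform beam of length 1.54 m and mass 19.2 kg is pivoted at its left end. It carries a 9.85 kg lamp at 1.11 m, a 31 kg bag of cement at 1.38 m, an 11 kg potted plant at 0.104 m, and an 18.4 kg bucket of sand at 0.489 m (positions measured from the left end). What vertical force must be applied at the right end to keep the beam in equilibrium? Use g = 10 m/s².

F ≈ 511 N

About the left end:
Beam weight: 19.2 × 10 = 192 N down at 0.77 m → arm 0.77 m, τ = 192 × 0.77 = 147.8 N·m clockwise.
Lamp: 9.85 × 10 = 98.5 N down at 1.11 m → arm 1.11 m, τ = 98.5 × 1.11 = 109.3 N·m clockwise.
Bag of cement: 31 × 10 = 310 N down at 1.38 m → arm 1.38 m, τ = 310 × 1.38 = 427.8 N·m clockwise.
Potted plant: 11 × 10 = 110 N down at 0.104 m → arm 0.104 m, τ = 110 × 0.104 = 11.44 N·m clockwise.
Bucket of sand: 18.4 × 10 = 184 N down at 0.489 m → arm 0.489 m, τ = 184 × 0.489 = 89.98 N·m clockwise.
Net moment of the loads = 786.3 N·m clockwise.
The upward force F acts at the right end, arm 1.54 m, giving F × 1.54 counterclockwise.
For rotational equilibrium, F × 1.54 = 786.3, so F = 786.3 / 1.54 = 511 N.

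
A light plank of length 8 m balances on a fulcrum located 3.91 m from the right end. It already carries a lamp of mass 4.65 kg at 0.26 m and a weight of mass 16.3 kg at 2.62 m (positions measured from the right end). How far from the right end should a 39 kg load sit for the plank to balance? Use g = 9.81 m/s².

About the fulcrum (at 3.91 m from the right end):
Lamp: 4.65 × 9.81 = 45.62 N down at 0.26 m → arm 3.65 m, τ = 45.62 × 3.65 = 166.5 N·m clockwise.
Weight: 16.3 × 9.81 = 159.9 N down at 2.62 m → arm 1.29 m, τ = 159.9 × 1.29 = 206.3 N·m clockwise.
Net moment of existing loads = 372.8 N·m clockwise.
The load weighs 39 × 9.81 = 382.6 N and must supply an equal counterclockwise moment, so its lever arm about the fulcrum is 372.8 / 382.6 = 0.974 m.
That puts it at 3.91 + 0.974 = 4.88 m from the right end.

x ≈ 4.88 m from the right end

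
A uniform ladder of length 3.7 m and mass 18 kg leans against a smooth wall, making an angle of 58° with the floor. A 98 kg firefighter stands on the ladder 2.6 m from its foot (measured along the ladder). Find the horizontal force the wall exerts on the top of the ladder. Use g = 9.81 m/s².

N_wall ≈ 477 N

About the foot of the ladder:
Ladder weight 18×9.81 = 176.6 N acts at 1.85 m along the ladder; its horizontal arm is 1.85·cos58° = 0.9804 m → τ = 173.1 N·m clockwise.
Firefighter: 98×9.81 = 961.4 N at 2.6 m → arm 1.378 m → τ = 1325 N·m clockwise.
Wall normal N acts horizontally at the top; its moment arm is the height L sinθ = 3.7·sin58° = 3.138 m, counterclockwise.
Στ = 0 ⇒ N × 3.138 = 1498 ⇒ N = 477 N.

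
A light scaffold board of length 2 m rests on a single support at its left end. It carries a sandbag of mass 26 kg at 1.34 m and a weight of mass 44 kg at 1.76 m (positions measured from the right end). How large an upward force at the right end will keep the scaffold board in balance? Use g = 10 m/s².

F ≈ 139 N

Taking torques about the left end:
Sandbag: 26 × 10 = 260 N down at 1.34 m → arm 0.66 m, τ = 260 × 0.66 = 171.6 N·m clockwise.
Weight: 44 × 10 = 440 N down at 1.76 m → arm 0.24 m, τ = 440 × 0.24 = 105.6 N·m clockwise.
Net moment of the loads = 277.2 N·m clockwise.
The upward force F acts at the right end, arm 2 m, giving F × 2 counterclockwise.
Setting net torque to zero: F × 2 = 277.2 → F = 277.2 / 2 = 139 N.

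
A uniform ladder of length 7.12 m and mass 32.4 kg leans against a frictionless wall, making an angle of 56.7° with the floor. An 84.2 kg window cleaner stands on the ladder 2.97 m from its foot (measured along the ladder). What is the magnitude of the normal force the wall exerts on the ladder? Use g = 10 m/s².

N_wall ≈ 337 N

Choose the foot of the ladder as the axis so the floor normal and friction both act there and drop out.
Ladder weight 32.4×10 = 324 N acts at 3.56 m along the ladder; its horizontal arm is 3.56·cos56.7° = 1.955 m → τ = 633.4 N·m clockwise.
Window cleaner: 84.2×10 = 842 N at 2.97 m → arm 1.631 m → τ = 1373 N·m clockwise.
Wall normal N acts horizontally at the top; its moment arm is the height L sinθ = 7.12·sin56.7° = 5.951 m, counterclockwise.
Balancing moments: N × 5.951 = 2006, giving N = 337 N.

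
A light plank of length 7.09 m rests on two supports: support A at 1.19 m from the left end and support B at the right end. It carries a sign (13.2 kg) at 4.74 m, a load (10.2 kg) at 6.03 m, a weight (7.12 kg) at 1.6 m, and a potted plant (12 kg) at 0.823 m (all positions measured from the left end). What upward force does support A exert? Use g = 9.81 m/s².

Taking torques about support B:
Sign: 13.2 × 9.81 = 129.5 N down at 4.74 m → arm 2.35 m, τ = 129.5 × 2.35 = 304.3 N·m counterclockwise.
Load: 10.2 × 9.81 = 100.1 N down at 6.03 m → arm 1.06 m, τ = 100.1 × 1.06 = 106.1 N·m counterclockwise.
Weight: 7.12 × 9.81 = 69.85 N down at 1.6 m → arm 5.49 m, τ = 69.85 × 5.49 = 383.5 N·m counterclockwise.
Potted plant: 12 × 9.81 = 117.7 N down at 0.823 m → arm 6.267 m, τ = 117.7 × 6.267 = 737.6 N·m counterclockwise.
Net load moment about support B = 1532 N·m counterclockwise.
Reaction R at support A is upward at 1.19 m, arm 5.9 m → moment R × 5.9 clockwise.
Στ = 0 ⇒ R × 5.9 = 1532 ⇒ R = 260 N.

R_A ≈ 260 N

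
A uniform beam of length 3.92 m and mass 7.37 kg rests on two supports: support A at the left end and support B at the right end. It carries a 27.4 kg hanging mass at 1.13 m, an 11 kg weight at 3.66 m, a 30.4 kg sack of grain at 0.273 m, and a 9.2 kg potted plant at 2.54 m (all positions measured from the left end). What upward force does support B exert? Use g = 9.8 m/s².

R_B ≈ 293 N

Taking torques about support A:
Beam weight: 7.37 × 9.8 = 72.23 N down at 1.96 m → arm 1.96 m, τ = 72.23 × 1.96 = 141.6 N·m clockwise.
Hanging mass: 27.4 × 9.8 = 268.5 N down at 1.13 m → arm 1.13 m, τ = 268.5 × 1.13 = 303.4 N·m clockwise.
Weight: 11 × 9.8 = 107.8 N down at 3.66 m → arm 3.66 m, τ = 107.8 × 3.66 = 394.5 N·m clockwise.
Sack of grain: 30.4 × 9.8 = 297.9 N down at 0.273 m → arm 0.273 m, τ = 297.9 × 0.273 = 81.33 N·m clockwise.
Potted plant: 9.2 × 9.8 = 90.16 N down at 2.54 m → arm 2.54 m, τ = 90.16 × 2.54 = 229 N·m clockwise.
Net load moment about support A = 1150 N·m clockwise.
Reaction R at support B is upward at 3.92 m, arm 3.92 m → moment R × 3.92 counterclockwise.
Balancing moments: R × 3.92 = 1150, giving R = 293 N.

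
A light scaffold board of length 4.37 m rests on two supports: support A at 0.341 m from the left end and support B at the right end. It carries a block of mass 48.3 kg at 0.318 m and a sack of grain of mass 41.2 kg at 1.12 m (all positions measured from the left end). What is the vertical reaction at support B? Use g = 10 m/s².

R_B ≈ 76.9 N

Take moments about support A.
Block: 48.3 × 10 = 483 N down at 0.318 m → arm 0.023 m, τ = 483 × 0.023 = 11.11 N·m counterclockwise.
Sack of grain: 41.2 × 10 = 412 N down at 1.12 m → arm 0.779 m, τ = 412 × 0.779 = 320.9 N·m clockwise.
Net load moment about support A = 309.8 N·m clockwise.
Reaction R at support B is upward at 4.37 m, arm 4.029 m → moment R × 4.029 counterclockwise.
Στ = 0 ⇒ R × 4.029 = 309.8 ⇒ R = 76.9 N.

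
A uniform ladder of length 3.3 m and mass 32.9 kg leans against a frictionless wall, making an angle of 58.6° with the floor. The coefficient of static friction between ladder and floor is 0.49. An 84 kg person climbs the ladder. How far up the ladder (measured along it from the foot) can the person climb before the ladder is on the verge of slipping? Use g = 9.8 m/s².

d ≈ 3.04 m

Taking torques about the foot of the ladder:
Ladder weight 32.9×9.8 = 322.4 N acts at 1.65 m along the ladder; its horizontal arm is 1.65·cos58.6° = 0.8597 m → τ = 277.2 N·m clockwise.
Person weight 84×9.8 = 823.2 N at distance d → arm d·cos58.6° → τ = 823.2·d·0.521 clockwise.
Wall normal N at the top has arm L sinθ = 2.817 m counterclockwise, so Στ = 0 gives N·2.817 = 277.2 + 428.9·d.
ΣFy = 0 ⇒ N_floor = 1146 N, so the maximum friction is μ_s·N_floor = 0.49×1146 = 561.5 N. ΣFx = 0 ⇒ N_wall = f, so at the slipping point N = 561.5 N.
Substituting: 561.5×2.817 = 277.2 + 428.9·d ⇒ d = (1582 − 277.2) / 428.9 = 3.04 m.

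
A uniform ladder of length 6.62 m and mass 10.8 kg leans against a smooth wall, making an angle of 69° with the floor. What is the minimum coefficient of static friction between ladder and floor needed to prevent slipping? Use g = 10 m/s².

μ_min ≈ 0.192

Taking torques about the foot of the ladder:
Ladder weight 10.8×10 = 108 N acts at 3.31 m along the ladder; its horizontal arm is 3.31·cos69° = 1.186 m → τ = 128.1 N·m clockwise.
Wall normal N acts horizontally at the top; its moment arm is the height L sinθ = 6.62·sin69° = 6.18 m, counterclockwise.
For rotational equilibrium, N × 6.18 = 128.1, so N = 20.73 N.
ΣFx = 0 ⇒ f = N_wall = 20.73 N. ΣFy = 0 ⇒ N_floor = 108 N.
μ_min = f / N_floor = 20.73 / 108 = 0.192.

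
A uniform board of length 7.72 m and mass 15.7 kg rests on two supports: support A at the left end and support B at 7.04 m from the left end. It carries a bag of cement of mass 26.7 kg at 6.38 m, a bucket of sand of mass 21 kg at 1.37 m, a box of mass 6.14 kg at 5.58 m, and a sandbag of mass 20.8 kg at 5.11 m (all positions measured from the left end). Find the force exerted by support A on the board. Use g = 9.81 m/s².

R_A ≈ 328 N

Taking torques about support B:
Beam weight: 15.7 × 9.81 = 154 N down at 3.86 m → arm 3.18 m, τ = 154 × 3.18 = 489.7 N·m counterclockwise.
Bag of cement: 26.7 × 9.81 = 261.9 N down at 6.38 m → arm 0.66 m, τ = 261.9 × 0.66 = 172.9 N·m counterclockwise.
Bucket of sand: 21 × 9.81 = 206 N down at 1.37 m → arm 5.67 m, τ = 206 × 5.67 = 1168 N·m counterclockwise.
Box: 6.14 × 9.81 = 60.23 N down at 5.58 m → arm 1.46 m, τ = 60.23 × 1.46 = 87.94 N·m counterclockwise.
Sandbag: 20.8 × 9.81 = 204 N down at 5.11 m → arm 1.93 m, τ = 204 × 1.93 = 393.7 N·m counterclockwise.
Net load moment about support B = 2312 N·m counterclockwise.
Reaction R at support A is upward at 0 m, arm 7.04 m → moment R × 7.04 clockwise.
Setting net torque to zero: R × 7.04 = 2312 → R = 328 N.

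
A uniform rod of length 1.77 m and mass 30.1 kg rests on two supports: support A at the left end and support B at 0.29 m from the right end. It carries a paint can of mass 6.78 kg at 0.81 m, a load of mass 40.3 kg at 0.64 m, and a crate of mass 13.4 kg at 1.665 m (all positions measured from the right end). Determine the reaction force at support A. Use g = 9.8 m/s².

R_A ≈ 357 N

Taking torques about support B:
Beam weight: 30.1 × 9.8 = 295 N down at 0.885 m → arm 0.595 m, τ = 295 × 0.595 = 175.5 N·m counterclockwise.
Paint can: 6.78 × 9.8 = 66.44 N down at 0.81 m → arm 0.52 m, τ = 66.44 × 0.52 = 34.55 N·m counterclockwise.
Load: 40.3 × 9.8 = 394.9 N down at 0.64 m → arm 0.35 m, τ = 394.9 × 0.35 = 138.2 N·m counterclockwise.
Crate: 13.4 × 9.8 = 131.3 N down at 1.665 m → arm 1.375 m, τ = 131.3 × 1.375 = 180.5 N·m counterclockwise.
Net load moment about support B = 528.8 N·m counterclockwise.
Reaction R at support A is upward at 1.77 m, arm 1.48 m → moment R × 1.48 clockwise.
For rotational equilibrium, R × 1.48 = 528.8, so R = 357 N.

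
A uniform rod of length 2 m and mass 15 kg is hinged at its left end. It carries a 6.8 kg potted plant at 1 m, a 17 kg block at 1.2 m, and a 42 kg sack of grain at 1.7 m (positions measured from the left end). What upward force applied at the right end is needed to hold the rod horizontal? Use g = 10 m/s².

About the left end:
Beam weight: 15 × 10 = 150 N down at 1 m → arm 1 m, τ = 150 × 1 = 150 N·m clockwise.
Potted plant: 6.8 × 10 = 68 N down at 1 m → arm 1 m, τ = 68 × 1 = 68 N·m clockwise.
Block: 17 × 10 = 170 N down at 1.2 m → arm 1.2 m, τ = 170 × 1.2 = 204 N·m clockwise.
Sack of grain: 42 × 10 = 420 N down at 1.7 m → arm 1.7 m, τ = 420 × 1.7 = 714 N·m clockwise.
Net moment of the loads = 1136 N·m clockwise.
The upward force F acts at the right end, arm 2 m, giving F × 2 counterclockwise.
Στ = 0 ⇒ F × 2 = 1136 ⇒ F = 1136 / 2 = 568 N.

F ≈ 568 N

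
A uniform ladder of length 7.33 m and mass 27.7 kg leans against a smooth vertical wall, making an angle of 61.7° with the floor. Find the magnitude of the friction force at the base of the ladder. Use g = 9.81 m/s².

Choose the foot of the ladder as the axis so the floor normal and friction both act there and drop out.
Ladder weight 27.7×9.81 = 271.7 N acts at 3.665 m along the ladder; its horizontal arm is 3.665·cos61.7° = 1.738 m → τ = 472.2 N·m clockwise.
Wall normal N acts horizontally at the top; its moment arm is the height L sinθ = 7.33·sin61.7° = 6.454 m, counterclockwise.
Setting net torque to zero: N × 6.454 = 472.2 → N = 73.2 N.
ΣFx = 0: friction at the foot balances the wall's push, so f = N_wall = 73.2 N.

f ≈ 73.2 N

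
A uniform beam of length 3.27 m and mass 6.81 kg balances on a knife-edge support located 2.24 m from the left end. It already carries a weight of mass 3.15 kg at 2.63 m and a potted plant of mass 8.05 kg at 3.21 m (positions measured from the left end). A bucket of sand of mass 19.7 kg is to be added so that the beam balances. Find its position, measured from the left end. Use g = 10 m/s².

Take moments about the knife-edge support (at 2.24 m from the left end).
Beam weight: 6.81 × 10 = 68.1 N down at 1.635 m → arm 0.605 m, τ = 68.1 × 0.605 = 41.2 N·m counterclockwise.
Weight: 3.15 × 10 = 31.5 N down at 2.63 m → arm 0.39 m, τ = 31.5 × 0.39 = 12.29 N·m clockwise.
Potted plant: 8.05 × 10 = 80.5 N down at 3.21 m → arm 0.97 m, τ = 80.5 × 0.97 = 78.08 N·m clockwise.
Net moment of existing loads = 49.17 N·m clockwise.
The bucket of sand weighs 19.7 × 10 = 197 N and must supply an equal counterclockwise moment, so its lever arm about the knife-edge support is 49.17 / 197 = 0.25 m.
That puts it at 2.24 − 0.25 = 1.99 m from the left end.

x ≈ 1.99 m from the left end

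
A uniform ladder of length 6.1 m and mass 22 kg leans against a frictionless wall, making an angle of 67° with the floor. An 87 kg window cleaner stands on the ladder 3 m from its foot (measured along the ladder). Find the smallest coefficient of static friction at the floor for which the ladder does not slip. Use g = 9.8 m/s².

μ_min ≈ 0.209

Taking torques about the foot of the ladder:
Ladder weight 22×9.8 = 215.6 N acts at 3.05 m along the ladder; its horizontal arm is 3.05·cos67° = 1.192 m → τ = 257 N·m clockwise.
Window cleaner: 87×9.8 = 852.6 N at 3 m → arm 1.172 m → τ = 999.2 N·m clockwise.
Wall normal N acts horizontally at the top; its moment arm is the height L sinθ = 6.1·sin67° = 5.615 m, counterclockwise.
Στ = 0 ⇒ N × 5.615 = 1256 ⇒ N = 223.7 N.
ΣFx = 0 ⇒ f = N_wall = 223.7 N. ΣFy = 0 ⇒ N_floor = 1068 N.
μ_min = f / N_floor = 223.7 / 1068 = 0.209.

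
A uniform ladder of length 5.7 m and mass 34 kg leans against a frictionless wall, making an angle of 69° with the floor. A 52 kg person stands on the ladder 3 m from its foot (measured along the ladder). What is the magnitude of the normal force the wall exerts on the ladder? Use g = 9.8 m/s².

Sum moments about the foot of the ladder (the floor normal and friction both act there and drop out).
Ladder weight 34×9.8 = 333.2 N acts at 2.85 m along the ladder; its horizontal arm is 2.85·cos69° = 1.021 m → τ = 340.2 N·m clockwise.
Person: 52×9.8 = 509.6 N at 3 m → arm 1.075 m → τ = 547.8 N·m clockwise.
Wall normal N acts horizontally at the top; its moment arm is the height L sinθ = 5.7·sin69° = 5.321 m, counterclockwise.
Setting net torque to zero: N × 5.321 = 888 → N = 167 N.

N_wall ≈ 167 N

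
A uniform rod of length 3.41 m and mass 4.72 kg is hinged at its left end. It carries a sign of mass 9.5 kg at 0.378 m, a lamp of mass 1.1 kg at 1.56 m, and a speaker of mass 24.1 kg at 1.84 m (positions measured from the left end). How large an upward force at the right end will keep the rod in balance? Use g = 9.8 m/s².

Taking torques about the left end:
Beam weight: 4.72 × 9.8 = 46.26 N down at 1.705 m → arm 1.705 m, τ = 46.26 × 1.705 = 78.87 N·m clockwise.
Sign: 9.5 × 9.8 = 93.1 N down at 0.378 m → arm 0.378 m, τ = 93.1 × 0.378 = 35.19 N·m clockwise.
Lamp: 1.1 × 9.8 = 10.78 N down at 1.56 m → arm 1.56 m, τ = 10.78 × 1.56 = 16.82 N·m clockwise.
Speaker: 24.1 × 9.8 = 236.2 N down at 1.84 m → arm 1.84 m, τ = 236.2 × 1.84 = 434.6 N·m clockwise.
Net moment of the loads = 565.5 N·m clockwise.
The upward force F acts at the right end, arm 3.41 m, giving F × 3.41 counterclockwise.
Setting net torque to zero: F × 3.41 = 565.5 → F = 565.5 / 3.41 = 166 N.

F ≈ 166 N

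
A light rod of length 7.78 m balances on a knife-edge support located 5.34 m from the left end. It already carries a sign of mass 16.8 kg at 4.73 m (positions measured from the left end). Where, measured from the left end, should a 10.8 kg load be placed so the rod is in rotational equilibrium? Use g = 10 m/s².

x ≈ 6.29 m from the left end

Choose the knife-edge support (at 5.34 m from the left end) as the axis so the support reaction has zero arm there.
Sign: 16.8 × 10 = 168 N down at 4.73 m → arm 0.61 m, τ = 168 × 0.61 = 102.5 N·m counterclockwise.
Net moment of existing loads = 102.5 N·m counterclockwise.
The load weighs 10.8 × 10 = 108 N and must supply an equal clockwise moment, so its lever arm about the knife-edge support is 102.5 / 108 = 0.949 m.
That puts it at 5.34 + 0.949 = 6.29 m from the left end.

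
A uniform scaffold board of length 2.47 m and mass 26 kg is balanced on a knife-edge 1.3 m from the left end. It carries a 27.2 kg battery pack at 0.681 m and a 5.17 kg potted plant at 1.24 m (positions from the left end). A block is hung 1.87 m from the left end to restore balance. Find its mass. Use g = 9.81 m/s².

m ≈ 33 kg

Choose the knife-edge (at 1.3 m from the left end) as the axis so the support reaction has zero arm there.
Beam weight: 26 × 9.81 = 255.1 N down at 1.235 m → arm 0.065 m, τ = 255.1 × 0.065 = 16.58 N·m counterclockwise.
Battery pack: 27.2 × 9.81 = 266.8 N down at 0.681 m → arm 0.619 m, τ = 266.8 × 0.619 = 165.1 N·m counterclockwise.
Potted plant: 5.17 × 9.81 = 50.72 N down at 1.24 m → arm 0.06 m, τ = 50.72 × 0.06 = 3.043 N·m counterclockwise.
Net moment of known loads = 184.7 N·m counterclockwise.
An unknown mass m at 1.87 m has arm 0.57 m; its moment is m·g·0.57 clockwise.
Στ = 0 ⇒ m × 9.81 × 0.57 = 184.7 ⇒ m = 184.7 / (9.81 × 0.57) = 33 kg.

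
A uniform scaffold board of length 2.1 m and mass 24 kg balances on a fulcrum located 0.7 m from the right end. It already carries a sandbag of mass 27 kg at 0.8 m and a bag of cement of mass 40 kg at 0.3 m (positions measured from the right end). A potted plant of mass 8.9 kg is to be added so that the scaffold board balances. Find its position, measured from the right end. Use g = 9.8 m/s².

Take moments about the fulcrum (at 0.7 m from the right end).
Beam weight: 24 × 9.8 = 235.2 N down at 1.05 m → arm 0.35 m, τ = 235.2 × 0.35 = 82.32 N·m counterclockwise.
Sandbag: 27 × 9.8 = 264.6 N down at 0.8 m → arm 0.1 m, τ = 264.6 × 0.1 = 26.46 N·m counterclockwise.
Bag of cement: 40 × 9.8 = 392 N down at 0.3 m → arm 0.4 m, τ = 392 × 0.4 = 156.8 N·m clockwise.
Net moment of existing loads = 48.02 N·m clockwise.
The potted plant weighs 8.9 × 9.8 = 87.22 N and must supply an equal counterclockwise moment, so its lever arm about the fulcrum is 48.02 / 87.22 = 0.551 m.
That puts it at 0.7 + 0.551 = 1.25 m from the right end.

x ≈ 1.25 m from the right end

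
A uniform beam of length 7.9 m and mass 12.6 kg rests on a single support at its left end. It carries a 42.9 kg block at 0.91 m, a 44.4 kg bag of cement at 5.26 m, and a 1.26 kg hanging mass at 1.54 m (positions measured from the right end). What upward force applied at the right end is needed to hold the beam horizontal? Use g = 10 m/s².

F ≈ 601 N

Choose the left end as the axis so the unknown pivot reaction has zero arm there.
Beam weight: 12.6 × 10 = 126 N down at 3.95 m → arm 3.95 m, τ = 126 × 3.95 = 497.7 N·m clockwise.
Block: 42.9 × 10 = 429 N down at 0.91 m → arm 6.99 m, τ = 429 × 6.99 = 2999 N·m clockwise.
Bag of cement: 44.4 × 10 = 444 N down at 5.26 m → arm 2.64 m, τ = 444 × 2.64 = 1172 N·m clockwise.
Hanging mass: 1.26 × 10 = 12.6 N down at 1.54 m → arm 6.36 m, τ = 12.6 × 6.36 = 80.14 N·m clockwise.
Net moment of the loads = 4749 N·m clockwise.
The upward force F acts at the right end, arm 7.9 m, giving F × 7.9 counterclockwise.
For rotational equilibrium, F × 7.9 = 4749, so F = 4749 / 7.9 = 601 N.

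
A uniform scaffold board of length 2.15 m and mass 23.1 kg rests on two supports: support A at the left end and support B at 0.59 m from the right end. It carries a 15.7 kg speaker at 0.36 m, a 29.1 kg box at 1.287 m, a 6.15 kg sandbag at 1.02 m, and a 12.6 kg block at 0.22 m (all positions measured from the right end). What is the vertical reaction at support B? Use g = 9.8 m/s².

R_B ≈ 687 N

About support A:
Beam weight: 23.1 × 9.8 = 226.4 N down at 1.075 m → arm 1.075 m, τ = 226.4 × 1.075 = 243.4 N·m clockwise.
Speaker: 15.7 × 9.8 = 153.9 N down at 0.36 m → arm 1.79 m, τ = 153.9 × 1.79 = 275.5 N·m clockwise.
Box: 29.1 × 9.8 = 285.2 N down at 1.287 m → arm 0.863 m, τ = 285.2 × 0.863 = 246.1 N·m clockwise.
Sandbag: 6.15 × 9.8 = 60.27 N down at 1.02 m → arm 1.13 m, τ = 60.27 × 1.13 = 68.11 N·m clockwise.
Block: 12.6 × 9.8 = 123.5 N down at 0.22 m → arm 1.93 m, τ = 123.5 × 1.93 = 238.4 N·m clockwise.
Net load moment about support A = 1072 N·m clockwise.
Reaction R at support B is upward at 0.59 m, arm 1.56 m → moment R × 1.56 counterclockwise.
Setting net torque to zero: R × 1.56 = 1072 → R = 687 N.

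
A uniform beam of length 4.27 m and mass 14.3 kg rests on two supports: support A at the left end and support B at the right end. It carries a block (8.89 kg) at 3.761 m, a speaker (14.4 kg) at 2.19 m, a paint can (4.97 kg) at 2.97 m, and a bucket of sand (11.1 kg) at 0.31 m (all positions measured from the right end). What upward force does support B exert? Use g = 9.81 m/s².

R_B ≈ 265 N

Choose support A as the axis so its reaction then has zero moment arm.
Beam weight: 14.3 × 9.81 = 140.3 N down at 2.135 m → arm 2.135 m, τ = 140.3 × 2.135 = 299.5 N·m clockwise.
Block: 8.89 × 9.81 = 87.21 N down at 3.761 m → arm 0.509 m, τ = 87.21 × 0.509 = 44.39 N·m clockwise.
Speaker: 14.4 × 9.81 = 141.3 N down at 2.19 m → arm 2.08 m, τ = 141.3 × 2.08 = 293.9 N·m clockwise.
Paint can: 4.97 × 9.81 = 48.76 N down at 2.97 m → arm 1.3 m, τ = 48.76 × 1.3 = 63.39 N·m clockwise.
Bucket of sand: 11.1 × 9.81 = 108.9 N down at 0.31 m → arm 3.96 m, τ = 108.9 × 3.96 = 431.2 N·m clockwise.
Net load moment about support A = 1132 N·m clockwise.
Reaction R at support B is upward at 0 m, arm 4.27 m → moment R × 4.27 counterclockwise.
Balancing moments: R × 4.27 = 1132, giving R = 265 N.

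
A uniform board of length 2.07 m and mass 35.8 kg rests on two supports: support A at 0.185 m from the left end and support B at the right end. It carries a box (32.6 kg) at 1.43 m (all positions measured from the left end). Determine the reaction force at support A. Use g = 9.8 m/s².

Taking torques about support B:
Beam weight: 35.8 × 9.8 = 350.8 N down at 1.035 m → arm 1.035 m, τ = 350.8 × 1.035 = 363.1 N·m counterclockwise.
Box: 32.6 × 9.8 = 319.5 N down at 1.43 m → arm 0.64 m, τ = 319.5 × 0.64 = 204.5 N·m counterclockwise.
Net load moment about support B = 567.6 N·m counterclockwise.
Reaction R at support A is upward at 0.185 m, arm 1.885 m → moment R × 1.885 clockwise.
Balancing moments: R × 1.885 = 567.6, giving R = 301 N.

R_A ≈ 301 N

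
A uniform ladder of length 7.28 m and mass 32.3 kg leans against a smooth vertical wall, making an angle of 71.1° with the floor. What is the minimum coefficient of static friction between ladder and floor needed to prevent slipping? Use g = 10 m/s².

μ_min ≈ 0.171

Take moments about the foot of the ladder.
Ladder weight 32.3×10 = 323 N acts at 3.64 m along the ladder; its horizontal arm is 3.64·cos71.1° = 1.179 m → τ = 380.8 N·m clockwise.
Wall normal N acts horizontally at the top; its moment arm is the height L sinθ = 7.28·sin71.1° = 6.888 m, counterclockwise.
For rotational equilibrium, N × 6.888 = 380.8, so N = 55.28 N.
ΣFx = 0 ⇒ f = N_wall = 55.28 N. ΣFy = 0 ⇒ N_floor = 323 N.
μ_min = f / N_floor = 55.28 / 323 = 0.171.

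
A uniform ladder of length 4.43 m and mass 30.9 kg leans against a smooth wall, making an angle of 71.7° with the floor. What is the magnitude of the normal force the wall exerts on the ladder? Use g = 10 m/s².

Taking torques about the foot of the ladder:
Ladder weight 30.9×10 = 309 N acts at 2.215 m along the ladder; its horizontal arm is 2.215·cos71.7° = 0.6955 m → τ = 214.9 N·m clockwise.
Wall normal N acts horizontally at the top; its moment arm is the height L sinθ = 4.43·sin71.7° = 4.206 m, counterclockwise.
Balancing moments: N × 4.206 = 214.9, giving N = 51.1 N.

N_wall ≈ 51.1 N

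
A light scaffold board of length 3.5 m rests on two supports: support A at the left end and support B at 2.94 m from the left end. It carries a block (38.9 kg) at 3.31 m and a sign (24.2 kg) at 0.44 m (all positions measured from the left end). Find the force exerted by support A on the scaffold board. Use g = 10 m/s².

R_A ≈ 157 N

Taking torques about support B:
Block: 38.9 × 10 = 389 N down at 3.31 m → arm 0.37 m, τ = 389 × 0.37 = 143.9 N·m clockwise.
Sign: 24.2 × 10 = 242 N down at 0.44 m → arm 2.5 m, τ = 242 × 2.5 = 605 N·m counterclockwise.
Net load moment about support B = 461.1 N·m counterclockwise.
Reaction R at support A is upward at 0 m, arm 2.94 m → moment R × 2.94 clockwise.
For rotational equilibrium, R × 2.94 = 461.1, so R = 157 N.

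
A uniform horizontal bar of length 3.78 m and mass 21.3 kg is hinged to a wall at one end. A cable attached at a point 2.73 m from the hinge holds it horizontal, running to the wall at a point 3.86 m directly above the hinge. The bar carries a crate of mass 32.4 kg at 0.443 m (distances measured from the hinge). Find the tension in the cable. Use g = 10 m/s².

T ≈ 245 N

Choose the hinge as the axis so the unknown hinge reaction has zero arm there.
Beam weight: 21.3 × 10 = 213 N down at 1.89 m → arm 1.89 m, τ = 213 × 1.89 = 402.6 N·m clockwise.
Crate: 32.4 × 10 = 324 N down at 0.443 m → arm 0.443 m, τ = 324 × 0.443 = 143.5 N·m clockwise.
Total clockwise load moment = 546.1 N·m.
The cable tension T acts at 2.73 m; only its component perpendicular to the bar, T sinθ, produces torque. sinθ = h/√(h²+d²) = 3.86/√(3.86²+2.73²) = 0.8164.
Στ = 0 ⇒ T × 2.73 × 0.8164 = 546.1 ⇒ T = 546.1 / 2.229 = 245 N.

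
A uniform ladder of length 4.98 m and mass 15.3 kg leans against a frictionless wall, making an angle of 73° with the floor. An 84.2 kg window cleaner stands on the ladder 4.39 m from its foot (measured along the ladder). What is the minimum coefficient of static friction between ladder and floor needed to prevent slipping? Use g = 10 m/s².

Choose the foot of the ladder as the axis so the floor normal and friction both act there and drop out.
Ladder weight 15.3×10 = 153 N acts at 2.49 m along the ladder; its horizontal arm is 2.49·cos73° = 0.728 m → τ = 111.4 N·m clockwise.
Window cleaner: 84.2×10 = 842 N at 4.39 m → arm 1.284 m → τ = 1081 N·m clockwise.
Wall normal N acts horizontally at the top; its moment arm is the height L sinθ = 4.98·sin73° = 4.762 m, counterclockwise.
For rotational equilibrium, N × 4.762 = 1192, so N = 250.3 N.
ΣFx = 0 ⇒ f = N_wall = 250.3 N. ΣFy = 0 ⇒ N_floor = 995 N.
μ_min = f / N_floor = 250.3 / 995 = 0.252.

μ_min ≈ 0.252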